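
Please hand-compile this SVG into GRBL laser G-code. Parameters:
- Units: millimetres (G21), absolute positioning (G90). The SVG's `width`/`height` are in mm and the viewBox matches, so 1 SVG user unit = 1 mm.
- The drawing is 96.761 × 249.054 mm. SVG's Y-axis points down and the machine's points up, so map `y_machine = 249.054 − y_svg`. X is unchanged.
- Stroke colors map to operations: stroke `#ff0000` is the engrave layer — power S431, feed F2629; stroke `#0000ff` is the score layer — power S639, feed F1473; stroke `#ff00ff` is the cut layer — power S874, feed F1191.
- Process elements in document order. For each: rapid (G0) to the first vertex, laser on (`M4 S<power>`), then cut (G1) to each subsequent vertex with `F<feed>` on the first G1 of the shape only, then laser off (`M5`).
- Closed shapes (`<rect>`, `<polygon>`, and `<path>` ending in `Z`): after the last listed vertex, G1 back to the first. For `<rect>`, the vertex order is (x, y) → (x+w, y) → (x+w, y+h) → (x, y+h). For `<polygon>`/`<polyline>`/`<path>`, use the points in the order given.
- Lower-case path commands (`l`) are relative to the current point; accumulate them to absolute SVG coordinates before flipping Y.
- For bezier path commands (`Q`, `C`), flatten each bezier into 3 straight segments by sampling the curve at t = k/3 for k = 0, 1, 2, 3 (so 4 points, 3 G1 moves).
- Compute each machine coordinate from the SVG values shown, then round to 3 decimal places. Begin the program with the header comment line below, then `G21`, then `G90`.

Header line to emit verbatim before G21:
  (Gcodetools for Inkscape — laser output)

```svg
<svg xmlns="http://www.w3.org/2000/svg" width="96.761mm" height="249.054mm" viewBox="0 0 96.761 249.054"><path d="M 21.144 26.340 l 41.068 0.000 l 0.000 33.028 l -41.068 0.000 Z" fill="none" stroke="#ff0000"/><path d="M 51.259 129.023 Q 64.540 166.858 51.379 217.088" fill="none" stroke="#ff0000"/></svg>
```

(Gcodetools for Inkscape — laser output)
G21
G90
G0 X21.144 Y222.714
M4 S431
G1 X62.212 Y222.714 F2629
G1 X62.212 Y189.686
G1 X21.144 Y189.686
G1 X21.144 Y222.714
M5
G0 X51.259 Y120.031
M4 S431
G1 X57.175 Y93.430 F2629
G1 X57.215 Y64.075
G1 X51.379 Y31.966
M5

Since the viewBox matches the mm dimensions, user units are millimetres directly. The only transform is the Y-flip y_m = 249.054 − y_svg.

Shape 1 is a rectangle drawn with `<path>`. Its stroke #ff0000 means engrave at S431, F2629. After flipping Y the toolpath is (21.144,222.714) → (62.212,222.714) → (62.212,189.686) → (21.144,189.686) → (21.144,222.714), returning to the start.

Shape 2 is a quadratic bezier drawn with `<path>`. Its stroke #ff0000 means engrave at S431, F2629. After flipping Y the toolpath is (51.259,120.031) → (57.175,93.430) → (57.215,64.075) → (51.379,31.966).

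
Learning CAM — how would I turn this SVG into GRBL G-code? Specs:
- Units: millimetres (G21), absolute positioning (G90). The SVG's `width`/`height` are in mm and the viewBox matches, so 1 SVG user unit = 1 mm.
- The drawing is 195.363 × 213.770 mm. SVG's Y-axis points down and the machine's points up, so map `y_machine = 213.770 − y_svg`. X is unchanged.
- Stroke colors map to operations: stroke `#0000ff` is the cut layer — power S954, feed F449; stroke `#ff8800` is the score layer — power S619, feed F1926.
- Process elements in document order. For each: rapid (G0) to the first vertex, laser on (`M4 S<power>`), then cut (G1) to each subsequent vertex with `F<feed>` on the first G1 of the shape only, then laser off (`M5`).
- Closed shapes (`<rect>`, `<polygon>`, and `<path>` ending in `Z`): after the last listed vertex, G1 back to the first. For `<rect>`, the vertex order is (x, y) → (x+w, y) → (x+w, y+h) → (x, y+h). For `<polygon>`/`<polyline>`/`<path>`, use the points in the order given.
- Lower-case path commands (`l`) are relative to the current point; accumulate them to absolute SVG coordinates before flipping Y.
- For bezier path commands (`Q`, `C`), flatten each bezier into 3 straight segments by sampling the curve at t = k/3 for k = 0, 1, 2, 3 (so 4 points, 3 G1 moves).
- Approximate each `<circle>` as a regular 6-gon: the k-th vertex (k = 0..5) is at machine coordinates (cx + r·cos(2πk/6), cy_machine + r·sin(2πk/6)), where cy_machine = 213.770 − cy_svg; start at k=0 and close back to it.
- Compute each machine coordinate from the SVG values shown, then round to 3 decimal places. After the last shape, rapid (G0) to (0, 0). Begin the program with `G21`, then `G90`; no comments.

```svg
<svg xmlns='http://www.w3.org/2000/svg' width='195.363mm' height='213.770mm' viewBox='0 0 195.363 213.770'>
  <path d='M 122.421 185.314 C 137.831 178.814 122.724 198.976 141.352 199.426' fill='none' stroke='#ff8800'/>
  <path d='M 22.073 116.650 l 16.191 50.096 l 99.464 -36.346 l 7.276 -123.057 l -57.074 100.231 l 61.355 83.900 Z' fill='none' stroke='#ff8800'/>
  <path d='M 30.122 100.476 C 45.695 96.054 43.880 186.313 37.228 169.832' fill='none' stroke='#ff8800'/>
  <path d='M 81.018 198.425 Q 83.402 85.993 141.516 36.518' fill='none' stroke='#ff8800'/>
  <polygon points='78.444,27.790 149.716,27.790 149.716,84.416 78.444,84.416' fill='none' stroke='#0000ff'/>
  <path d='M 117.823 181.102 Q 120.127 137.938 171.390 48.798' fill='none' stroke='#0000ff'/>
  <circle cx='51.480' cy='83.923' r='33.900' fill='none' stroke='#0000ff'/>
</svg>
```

1 u = 1 mm; y_m = 213.770 − y.

[1] `<path>` cubic bezier, #ff8800→score S619 F1926: (122.421,28.456) → (130.038,27.786) → (131.589,19.647) → (141.352,14.344)

[2] `<path>` closed polygon, #ff8800→score S619 F1926: (22.073,97.120) → (38.264,47.024) → (137.728,83.370) → (145.004,206.427) → (87.930,106.196) → (149.285,22.296) → (22.073,97.120) (closed)

[3] `<path>` cubic bezier, #ff8800→score S619 F1926: (30.122,113.294) → (40.364,93.616) → (41.803,55.577) → (37.228,43.938)

[4] `<path>` quadratic bezier, #ff8800→score S619 F1926: (81.018,15.345) → (88.800,83.304) → (108.966,137.273) → (141.516,177.252)

[5] `<polygon>` rectangle, #0000ff→cut S954 F449: (78.444,185.980) → (149.716,185.980) → (149.716,129.354) → (78.444,129.354) → (78.444,185.980) (closed)

[6] `<path>` quadratic bezier, #0000ff→cut S954 F449: (117.823,32.668) → (124.799,66.552) → (142.655,110.654) → (171.390,164.972)

[7] `<circle>` circle, #0000ff→cut S954 F449: (85.380,129.847) → (68.430,159.205) → (34.530,159.205) → (17.580,129.847) → (34.530,100.489) → (68.430,100.489) → (85.380,129.847) (closed)

G21
G90
G0 X122.421 Y28.456
M4 S619
G1 X130.038 Y27.786 F1926
G1 X131.589 Y19.647
G1 X141.352 Y14.344
M5
G0 X22.073 Y97.120
M4 S619
G1 X38.264 Y47.024 F1926
G1 X137.728 Y83.370
G1 X145.004 Y206.427
G1 X87.930 Y106.196
G1 X149.285 Y22.296
G1 X22.073 Y97.120
M5
G0 X30.122 Y113.294
M4 S619
G1 X40.364 Y93.616 F1926
G1 X41.803 Y55.577
G1 X37.228 Y43.938
M5
G0 X81.018 Y15.345
M4 S619
G1 X88.800 Y83.304 F1926
G1 X108.966 Y137.273
G1 X141.516 Y177.252
M5
G0 X78.444 Y185.980
M4 S954
G1 X149.716 Y185.980 F449
G1 X149.716 Y129.354
G1 X78.444 Y129.354
G1 X78.444 Y185.980
M5
G0 X117.823 Y32.668
M4 S954
G1 X124.799 Y66.552 F449
G1 X142.655 Y110.654
G1 X171.390 Y164.972
M5
G0 X85.380 Y129.847
M4 S954
G1 X68.430 Y159.205 F449
G1 X34.530 Y159.205
G1 X17.580 Y129.847
G1 X34.530 Y100.489
G1 X68.430 Y100.489
G1 X85.380 Y129.847
M5
G0 X0.000 Y0.000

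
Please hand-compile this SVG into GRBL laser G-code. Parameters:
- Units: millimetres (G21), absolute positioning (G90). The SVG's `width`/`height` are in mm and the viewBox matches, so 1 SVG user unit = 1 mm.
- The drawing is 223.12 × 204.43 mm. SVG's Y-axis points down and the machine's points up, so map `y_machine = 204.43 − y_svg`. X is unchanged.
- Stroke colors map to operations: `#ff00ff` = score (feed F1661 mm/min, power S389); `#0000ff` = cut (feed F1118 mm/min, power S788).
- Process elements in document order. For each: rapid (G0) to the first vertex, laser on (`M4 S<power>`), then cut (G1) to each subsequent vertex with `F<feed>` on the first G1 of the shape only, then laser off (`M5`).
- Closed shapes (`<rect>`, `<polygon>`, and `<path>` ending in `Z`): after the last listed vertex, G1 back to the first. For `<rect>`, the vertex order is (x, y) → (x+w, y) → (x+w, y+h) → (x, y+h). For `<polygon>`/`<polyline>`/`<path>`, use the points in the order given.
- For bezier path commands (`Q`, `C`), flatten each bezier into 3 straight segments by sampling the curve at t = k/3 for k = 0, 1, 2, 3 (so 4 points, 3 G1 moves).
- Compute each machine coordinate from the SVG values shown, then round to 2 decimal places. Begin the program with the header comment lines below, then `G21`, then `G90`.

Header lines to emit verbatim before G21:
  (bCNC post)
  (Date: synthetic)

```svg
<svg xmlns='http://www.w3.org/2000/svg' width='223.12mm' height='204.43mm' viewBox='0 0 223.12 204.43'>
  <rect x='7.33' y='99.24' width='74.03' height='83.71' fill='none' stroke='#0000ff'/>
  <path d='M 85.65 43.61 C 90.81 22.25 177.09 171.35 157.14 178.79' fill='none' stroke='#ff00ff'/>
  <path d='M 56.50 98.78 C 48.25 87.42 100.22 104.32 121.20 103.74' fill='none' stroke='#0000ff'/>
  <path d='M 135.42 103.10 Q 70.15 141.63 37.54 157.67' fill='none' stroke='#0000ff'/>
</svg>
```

(bCNC post)
(Date: synthetic)
G21
G90
G0 X7.33 Y105.19
M4 S788
G1 X81.36 Y105.19 F1118
G1 X81.36 Y21.48
G1 X7.33 Y21.48
G1 X7.33 Y105.19
M5
G0 X85.65 Y160.82
M4 S389
G1 X110.91 Y136.92 F1661
G1 X148.62 Y68.74
G1 X157.14 Y25.64
M5
G0 X56.50 Y105.65
M4 S788
G1 X64.95 Y109.28 F1118
G1 X93.27 Y104.24
G1 X121.20 Y100.69
M5
G0 X135.42 Y101.33
M4 S788
G1 X95.54 Y78.14 F1118
G1 X62.91 Y59.95
G1 X37.54 Y46.76
M5

1 u = 1 mm; y_m = 204.43 − y.

[1] `<rect>` rectangle, #0000ff→cut S788 F1118: (7.33,105.19) → (81.36,105.19) → (81.36,21.48) → (7.33,21.48) → (7.33,105.19) (closed)

[2] `<path>` cubic bezier, #ff00ff→score S389 F1661: (85.65,160.82) → (110.91,136.92) → (148.62,68.74) → (157.14,25.64)

[3] `<path>` cubic bezier, #0000ff→cut S788 F1118: (56.50,105.65) → (64.95,109.28) → (93.27,104.24) → (121.20,100.69)

[4] `<path>` quadratic bezier, #0000ff→cut S788 F1118: (135.42,101.33) → (95.54,78.14) → (62.91,59.95) → (37.54,46.76)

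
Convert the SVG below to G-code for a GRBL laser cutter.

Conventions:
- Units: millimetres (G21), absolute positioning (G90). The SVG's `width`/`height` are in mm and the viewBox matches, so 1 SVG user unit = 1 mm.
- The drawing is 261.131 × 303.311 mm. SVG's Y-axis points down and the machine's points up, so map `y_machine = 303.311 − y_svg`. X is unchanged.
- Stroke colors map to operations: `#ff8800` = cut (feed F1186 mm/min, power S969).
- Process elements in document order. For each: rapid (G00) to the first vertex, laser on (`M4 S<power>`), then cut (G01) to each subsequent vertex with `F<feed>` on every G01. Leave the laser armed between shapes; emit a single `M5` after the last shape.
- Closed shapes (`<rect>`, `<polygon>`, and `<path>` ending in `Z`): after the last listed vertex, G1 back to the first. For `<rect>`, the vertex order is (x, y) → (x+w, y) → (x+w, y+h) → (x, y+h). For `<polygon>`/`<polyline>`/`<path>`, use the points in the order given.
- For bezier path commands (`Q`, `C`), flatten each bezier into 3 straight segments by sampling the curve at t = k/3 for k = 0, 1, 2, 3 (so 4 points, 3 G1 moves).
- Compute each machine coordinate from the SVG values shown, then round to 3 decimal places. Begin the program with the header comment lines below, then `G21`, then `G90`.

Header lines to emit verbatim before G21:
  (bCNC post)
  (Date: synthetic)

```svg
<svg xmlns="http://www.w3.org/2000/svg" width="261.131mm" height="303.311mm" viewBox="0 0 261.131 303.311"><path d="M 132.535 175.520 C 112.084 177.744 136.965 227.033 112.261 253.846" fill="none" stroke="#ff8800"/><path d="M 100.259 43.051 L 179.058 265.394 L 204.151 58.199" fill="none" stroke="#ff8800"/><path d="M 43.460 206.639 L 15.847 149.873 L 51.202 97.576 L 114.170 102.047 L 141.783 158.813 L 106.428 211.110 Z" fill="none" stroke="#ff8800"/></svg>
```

(bCNC post)
(Date: synthetic)
G21
G90
G00 X132.535 Y127.791
M4 S969
G01 X123.679 Y112.454 F1186
G01 X123.952 Y81.194 F1186
G01 X112.261 Y49.465 F1186
G00 X100.259 Y260.260
M4 S969
G01 X179.058 Y37.917 F1186
G01 X204.151 Y245.112 F1186
G00 X43.460 Y96.672
M4 S969
G01 X15.847 Y153.438 F1186
G01 X51.202 Y205.735 F1186
G01 X114.170 Y201.264 F1186
G01 X141.783 Y144.498 F1186
G01 X106.428 Y92.201 F1186
G01 X43.460 Y96.672 F1186
M5

1 u = 1 mm; y_m = 303.311 − y.

[1] `<path>` cubic bezier, #ff8800→cut S969 F1186: (132.535,127.791) → (123.679,112.454) → (123.952,81.194) → (112.261,49.465)

[2] `<path>` open polyline, #ff8800→cut S969 F1186: (100.259,260.260) → (179.058,37.917) → (204.151,245.112)

[3] `<path>` regular polygon, #ff8800→cut S969 F1186: (43.460,96.672) → (15.847,153.438) → (51.202,205.735) → (114.170,201.264) → (141.783,144.498) → (106.428,92.201) → (43.460,96.672) (closed)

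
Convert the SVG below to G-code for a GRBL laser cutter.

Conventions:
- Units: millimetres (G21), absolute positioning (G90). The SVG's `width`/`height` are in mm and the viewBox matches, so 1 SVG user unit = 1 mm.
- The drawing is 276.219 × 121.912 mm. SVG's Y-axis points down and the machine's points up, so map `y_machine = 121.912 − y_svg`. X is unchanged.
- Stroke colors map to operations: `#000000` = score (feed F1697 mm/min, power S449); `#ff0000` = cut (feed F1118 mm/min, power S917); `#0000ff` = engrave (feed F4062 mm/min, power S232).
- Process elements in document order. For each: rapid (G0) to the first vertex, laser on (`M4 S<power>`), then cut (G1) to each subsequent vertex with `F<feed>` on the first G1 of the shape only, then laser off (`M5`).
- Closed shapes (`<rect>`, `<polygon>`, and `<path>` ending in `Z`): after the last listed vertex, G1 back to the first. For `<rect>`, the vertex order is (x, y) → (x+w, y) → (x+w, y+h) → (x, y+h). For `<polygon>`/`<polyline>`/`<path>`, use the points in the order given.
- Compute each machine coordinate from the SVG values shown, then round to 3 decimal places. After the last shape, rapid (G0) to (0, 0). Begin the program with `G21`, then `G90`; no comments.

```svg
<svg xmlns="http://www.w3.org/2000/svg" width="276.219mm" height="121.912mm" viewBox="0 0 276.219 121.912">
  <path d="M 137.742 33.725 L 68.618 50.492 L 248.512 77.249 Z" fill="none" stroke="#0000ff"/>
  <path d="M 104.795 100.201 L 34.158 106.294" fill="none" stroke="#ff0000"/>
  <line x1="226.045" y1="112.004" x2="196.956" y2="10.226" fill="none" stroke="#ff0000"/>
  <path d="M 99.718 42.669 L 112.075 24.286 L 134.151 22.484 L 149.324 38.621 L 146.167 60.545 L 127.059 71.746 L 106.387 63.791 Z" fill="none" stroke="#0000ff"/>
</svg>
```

Since the viewBox matches the mm dimensions, user units are millimetres directly. The only transform is the Y-flip y_m = 121.912 − y_svg.

Shape 1 is a closed polygon drawn with `<path>`. Its stroke #0000ff means engrave at S232, F4062. After flipping Y the toolpath is (137.742,88.187) → (68.618,71.420) → (248.512,44.663) → (137.742,88.187), returning to the start.

Shape 2 is a line segment drawn with `<path>`. Its stroke #ff0000 means cut at S917, F1118. After flipping Y the toolpath is (104.795,21.711) → (34.158,15.618).

Shape 3 is a line segment drawn with `<line>`. Its stroke #ff0000 means cut at S917, F1118. After flipping Y the toolpath is (226.045,9.908) → (196.956,111.686).

Shape 4 is a regular polygon drawn with `<path>`. Its stroke #0000ff means engrave at S232, F4062. After flipping Y the toolpath is (99.718,79.243) → (112.075,97.626) → (134.151,99.428) → (149.324,83.291) → (146.167,61.367) → (127.059,50.166) → (106.387,58.121) → (99.718,79.243), returning to the start.

G21
G90
G0 X137.742 Y88.187
M4 S232
G1 X68.618 Y71.420 F4062
G1 X248.512 Y44.663
G1 X137.742 Y88.187
M5
G0 X104.795 Y21.711
M4 S917
G1 X34.158 Y15.618 F1118
M5
G0 X226.045 Y9.908
M4 S917
G1 X196.956 Y111.686 F1118
M5
G0 X99.718 Y79.243
M4 S232
G1 X112.075 Y97.626 F4062
G1 X134.151 Y99.428
G1 X149.324 Y83.291
G1 X146.167 Y61.367
G1 X127.059 Y50.166
G1 X106.387 Y58.121
G1 X99.718 Y79.243
M5
G0 X0.000 Y0.000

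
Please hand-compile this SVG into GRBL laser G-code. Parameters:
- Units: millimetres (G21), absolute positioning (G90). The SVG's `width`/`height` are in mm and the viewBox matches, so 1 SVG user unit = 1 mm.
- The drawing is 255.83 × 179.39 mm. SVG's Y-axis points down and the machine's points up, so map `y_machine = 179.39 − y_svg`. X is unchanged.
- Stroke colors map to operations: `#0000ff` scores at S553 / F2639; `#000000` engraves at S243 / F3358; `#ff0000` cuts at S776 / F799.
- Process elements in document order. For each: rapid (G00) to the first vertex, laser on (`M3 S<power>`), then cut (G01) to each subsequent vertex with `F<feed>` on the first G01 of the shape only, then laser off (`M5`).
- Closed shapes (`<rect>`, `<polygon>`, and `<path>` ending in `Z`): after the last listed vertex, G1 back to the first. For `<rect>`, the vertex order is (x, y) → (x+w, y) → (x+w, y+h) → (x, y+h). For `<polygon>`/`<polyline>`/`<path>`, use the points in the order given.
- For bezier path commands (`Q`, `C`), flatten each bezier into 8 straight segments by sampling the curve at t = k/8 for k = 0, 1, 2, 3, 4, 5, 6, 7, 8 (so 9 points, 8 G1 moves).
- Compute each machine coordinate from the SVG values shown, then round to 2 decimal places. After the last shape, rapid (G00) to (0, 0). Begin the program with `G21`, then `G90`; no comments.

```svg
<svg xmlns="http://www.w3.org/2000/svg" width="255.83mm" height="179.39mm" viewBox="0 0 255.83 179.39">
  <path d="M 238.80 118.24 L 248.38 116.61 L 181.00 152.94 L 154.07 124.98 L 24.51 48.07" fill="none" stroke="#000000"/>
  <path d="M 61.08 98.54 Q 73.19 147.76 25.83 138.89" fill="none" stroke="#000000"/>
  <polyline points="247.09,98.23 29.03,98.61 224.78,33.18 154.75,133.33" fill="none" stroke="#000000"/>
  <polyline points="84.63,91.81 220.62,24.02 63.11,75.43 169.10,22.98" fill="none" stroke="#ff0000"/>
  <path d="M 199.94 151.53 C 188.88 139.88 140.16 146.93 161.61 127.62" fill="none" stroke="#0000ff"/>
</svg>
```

G21
G90
G00 X238.80 Y61.15
M3 S243
G01 X248.38 Y62.78 F3358
G01 X181.00 Y26.45
G01 X154.07 Y54.41
G01 X24.51 Y131.32
M5
G00 X61.08 Y80.85
M3 S243
G01 X63.18 Y69.45 F3358
G01 X63.42 Y59.87
G01 X61.80 Y52.10
G01 X58.32 Y46.15
G01 X52.99 Y42.02
G01 X45.79 Y39.70
G01 X36.74 Y39.19
G01 X25.83 Y40.50
M5
G00 X247.09 Y81.16
M3 S243
G01 X29.03 Y80.78 F3358
G01 X224.78 Y146.21
G01 X154.75 Y46.06
M5
G00 X84.63 Y87.58
M3 S776
G01 X220.62 Y155.37 F799
G01 X63.11 Y103.96
G01 X169.10 Y156.41
M5
G00 X199.94 Y27.86
M3 S553
G01 X194.24 Y31.44 F2639
G01 X186.27 Y33.80
G01 X177.30 Y35.45
G01 X168.58 Y36.94
G01 X161.40 Y38.79
G01 X156.99 Y41.53
G01 X156.64 Y45.68
G01 X161.61 Y51.77
M5
G00 X0.00 Y0.00

viewBox `0 0 255.83 179.39` with mm width/height → 1 unit = 1 mm. Flip: y_m = 179.39 − y_svg.

**Shape 1** — `<path>` open polyline, stroke `#000000` → engrave (S243, F3358). Machine vertices: (238.80,61.15) → (248.38,62.78) → (181.00,26.45) → (154.07,54.41) → (24.51,131.32). Open path.

**Shape 2** — `<path>` quadratic bezier, stroke `#000000` → engrave (S243, F3358). Control points (SVG): P0=(61.08,98.54), P1=(73.19,147.76), P2=(25.83,138.89); sampled at t=k/8. Machine vertices: (61.08,80.85) → (63.18,69.45) → (63.42,59.87) → (61.80,52.10) → (58.32,46.15) → (52.99,42.02) → (45.79,39.70) → (36.74,39.19) → (25.83,40.50). Open path.

**Shape 3** — `<polyline>` open polyline, stroke `#000000` → engrave (S243, F3358). Machine vertices: (247.09,81.16) → (29.03,80.78) → (224.78,146.21) → (154.75,46.06). Open path.

**Shape 4** — `<polyline>` open polyline, stroke `#ff0000` → cut (S776, F799). Machine vertices: (84.63,87.58) → (220.62,155.37) → (63.11,103.96) → (169.10,156.41). Open path.

**Shape 5** — `<path>` cubic bezier, stroke `#0000ff` → score (S553, F2639). Control points (SVG): P0=(199.94,151.53), P1=(188.88,139.88), P2=(140.16,146.93), P3=(161.61,127.62); sampled at t=k/8. Machine vertices: (199.94,27.86) → (194.24,31.44) → (186.27,33.80) → (177.30,35.45) → (168.58,36.94) → (161.40,38.79) → (156.99,41.53) → (156.64,45.68) → (161.61,51.77). Open path.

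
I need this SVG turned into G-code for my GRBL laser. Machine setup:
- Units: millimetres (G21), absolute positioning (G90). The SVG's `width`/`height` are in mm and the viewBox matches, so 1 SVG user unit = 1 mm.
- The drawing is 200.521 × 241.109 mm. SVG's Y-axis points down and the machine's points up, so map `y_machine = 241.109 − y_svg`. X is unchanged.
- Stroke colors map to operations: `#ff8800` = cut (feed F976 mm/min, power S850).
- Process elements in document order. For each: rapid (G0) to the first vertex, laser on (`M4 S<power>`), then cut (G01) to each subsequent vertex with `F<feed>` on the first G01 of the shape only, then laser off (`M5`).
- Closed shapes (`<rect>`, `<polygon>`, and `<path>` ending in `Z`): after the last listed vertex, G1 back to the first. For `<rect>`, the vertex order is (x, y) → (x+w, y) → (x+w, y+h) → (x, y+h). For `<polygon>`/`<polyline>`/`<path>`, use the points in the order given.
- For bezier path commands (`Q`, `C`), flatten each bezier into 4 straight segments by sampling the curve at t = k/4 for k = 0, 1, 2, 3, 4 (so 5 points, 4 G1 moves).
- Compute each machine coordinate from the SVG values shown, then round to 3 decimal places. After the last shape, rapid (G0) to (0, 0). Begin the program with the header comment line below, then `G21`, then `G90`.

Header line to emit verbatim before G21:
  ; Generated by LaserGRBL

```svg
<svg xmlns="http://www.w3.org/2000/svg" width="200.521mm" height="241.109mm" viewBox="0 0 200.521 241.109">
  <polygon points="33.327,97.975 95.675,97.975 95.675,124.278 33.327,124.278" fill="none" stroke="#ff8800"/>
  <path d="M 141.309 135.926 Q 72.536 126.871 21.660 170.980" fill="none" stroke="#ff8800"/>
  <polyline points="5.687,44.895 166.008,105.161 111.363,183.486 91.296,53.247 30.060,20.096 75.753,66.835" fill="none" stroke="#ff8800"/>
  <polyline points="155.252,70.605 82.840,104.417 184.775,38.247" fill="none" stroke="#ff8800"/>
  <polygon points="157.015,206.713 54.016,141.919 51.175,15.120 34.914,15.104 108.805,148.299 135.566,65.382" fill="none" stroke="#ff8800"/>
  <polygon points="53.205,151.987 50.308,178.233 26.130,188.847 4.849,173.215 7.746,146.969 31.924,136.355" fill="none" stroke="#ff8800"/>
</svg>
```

Since the viewBox matches the mm dimensions, user units are millimetres directly. The only transform is the Y-flip y_m = 241.109 − y_svg.

Shape 1 is a rectangle drawn with `<polygon>`. Its stroke #ff8800 means cut at S850, F976. After flipping Y the toolpath is (33.327,143.134) → (95.675,143.134) → (95.675,116.831) → (33.327,116.831) → (33.327,143.134), returning to the start.

Shape 2 is a quadratic bezier drawn with `<path>`. Its stroke #ff8800 means cut at S850, F976. After flipping Y the toolpath is (141.309,105.183) → (108.041,106.388) → (77.010,100.947) → (48.217,88.861) → (21.660,70.129).

Shape 3 is a open polyline drawn with `<polyline>`. Its stroke #ff8800 means cut at S850, F976. After flipping Y the toolpath is (5.687,196.214) → (166.008,135.948) → (111.363,57.623) → (91.296,187.862) → (30.060,221.013) → (75.753,174.274).

Shape 4 is a open polyline drawn with `<polyline>`. Its stroke #ff8800 means cut at S850, F976. After flipping Y the toolpath is (155.252,170.504) → (82.840,136.692) → (184.775,202.862).

Shape 5 is a closed polygon drawn with `<polygon>`. Its stroke #ff8800 means cut at S850, F976. After flipping Y the toolpath is (157.015,34.396) → (54.016,99.190) → (51.175,225.989) → (34.914,226.005) → (108.805,92.810) → (135.566,175.727) → (157.015,34.396), returning to the start.

Shape 6 is a regular polygon drawn with `<polygon>`. Its stroke #ff8800 means cut at S850, F976. After flipping Y the toolpath is (53.205,89.122) → (50.308,62.876) → (26.130,52.262) → (4.849,67.894) → (7.746,94.140) → (31.924,104.754) → (53.205,89.122), returning to the start.

; Generated by LaserGRBL
G21
G90
G0 X33.327 Y143.134
M4 S850
G01 X95.675 Y143.134 F976
G01 X95.675 Y116.831
G01 X33.327 Y116.831
G01 X33.327 Y143.134
M5
G0 X141.309 Y105.183
M4 S850
G01 X108.041 Y106.388 F976
G01 X77.010 Y100.947
G01 X48.217 Y88.861
G01 X21.660 Y70.129
M5
G0 X5.687 Y196.214
M4 S850
G01 X166.008 Y135.948 F976
G01 X111.363 Y57.623
G01 X91.296 Y187.862
G01 X30.060 Y221.013
G01 X75.753 Y174.274
M5
G0 X155.252 Y170.504
M4 S850
G01 X82.840 Y136.692 F976
G01 X184.775 Y202.862
M5
G0 X157.015 Y34.396
M4 S850
G01 X54.016 Y99.190 F976
G01 X51.175 Y225.989
G01 X34.914 Y226.005
G01 X108.805 Y92.810
G01 X135.566 Y175.727
G01 X157.015 Y34.396
M5
G0 X53.205 Y89.122
M4 S850
G01 X50.308 Y62.876 F976
G01 X26.130 Y52.262
G01 X4.849 Y67.894
G01 X7.746 Y94.140
G01 X31.924 Y104.754
G01 X53.205 Y89.122
M5
G0 X0.000 Y0.000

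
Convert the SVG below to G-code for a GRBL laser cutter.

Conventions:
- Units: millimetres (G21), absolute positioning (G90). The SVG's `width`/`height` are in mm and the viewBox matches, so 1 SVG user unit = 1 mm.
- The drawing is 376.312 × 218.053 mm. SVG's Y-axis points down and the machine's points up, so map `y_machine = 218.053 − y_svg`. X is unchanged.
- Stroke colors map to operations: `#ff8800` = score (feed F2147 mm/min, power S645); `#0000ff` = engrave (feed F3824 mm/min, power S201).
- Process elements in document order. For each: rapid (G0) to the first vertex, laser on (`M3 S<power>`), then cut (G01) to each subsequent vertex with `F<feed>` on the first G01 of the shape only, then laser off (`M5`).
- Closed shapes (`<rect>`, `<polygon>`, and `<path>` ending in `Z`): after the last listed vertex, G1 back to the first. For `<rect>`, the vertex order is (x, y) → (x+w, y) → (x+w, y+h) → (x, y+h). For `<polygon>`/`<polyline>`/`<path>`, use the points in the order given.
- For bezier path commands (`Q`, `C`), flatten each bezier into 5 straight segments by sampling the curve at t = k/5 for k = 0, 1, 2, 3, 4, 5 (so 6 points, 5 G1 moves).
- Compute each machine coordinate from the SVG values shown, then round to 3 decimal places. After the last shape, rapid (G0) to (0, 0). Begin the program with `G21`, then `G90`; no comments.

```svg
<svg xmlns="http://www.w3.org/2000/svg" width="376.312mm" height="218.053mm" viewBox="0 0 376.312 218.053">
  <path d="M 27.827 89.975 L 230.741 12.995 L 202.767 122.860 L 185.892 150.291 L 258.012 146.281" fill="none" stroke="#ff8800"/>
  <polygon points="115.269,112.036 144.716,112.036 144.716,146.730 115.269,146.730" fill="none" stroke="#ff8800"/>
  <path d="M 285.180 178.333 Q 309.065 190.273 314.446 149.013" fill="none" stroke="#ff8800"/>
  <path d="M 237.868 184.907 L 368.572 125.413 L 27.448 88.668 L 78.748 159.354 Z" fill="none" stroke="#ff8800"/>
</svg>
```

1 u = 1 mm; y_m = 218.053 − y.

[1] `<path>` open polyline, #ff8800→score S645 F2147: (27.827,128.078) → (230.741,205.058) → (202.767,95.193) → (185.892,67.762) → (258.012,71.772)

[2] `<polygon>` rectangle, #ff8800→score S645 F2147: (115.269,106.017) → (144.716,106.017) → (144.716,71.323) → (115.269,71.323) → (115.269,106.017) (closed)

[3] `<path>` quadratic bezier, #ff8800→score S645 F2147: (285.180,39.720) → (293.994,37.072) → (301.327,38.680) → (307.181,44.544) → (311.553,54.664) → (314.446,69.040)

[4] `<path>` closed polygon, #ff8800→score S645 F2147: (237.868,33.146) → (368.572,92.640) → (27.448,129.385) → (78.748,58.699) → (237.868,33.146) (closed)

G21
G90
G0 X27.827 Y128.078
M3 S645
G01 X230.741 Y205.058 F2147
G01 X202.767 Y95.193
G01 X185.892 Y67.762
G01 X258.012 Y71.772
M5
G0 X115.269 Y106.017
M3 S645
G01 X144.716 Y106.017 F2147
G01 X144.716 Y71.323
G01 X115.269 Y71.323
G01 X115.269 Y106.017
M5
G0 X285.180 Y39.720
M3 S645
G01 X293.994 Y37.072 F2147
G01 X301.327 Y38.680
G01 X307.181 Y44.544
G01 X311.553 Y54.664
G01 X314.446 Y69.040
M5
G0 X237.868 Y33.146
M3 S645
G01 X368.572 Y92.640 F2147
G01 X27.448 Y129.385
G01 X78.748 Y58.699
G01 X237.868 Y33.146
M5
G0 X0.000 Y0.000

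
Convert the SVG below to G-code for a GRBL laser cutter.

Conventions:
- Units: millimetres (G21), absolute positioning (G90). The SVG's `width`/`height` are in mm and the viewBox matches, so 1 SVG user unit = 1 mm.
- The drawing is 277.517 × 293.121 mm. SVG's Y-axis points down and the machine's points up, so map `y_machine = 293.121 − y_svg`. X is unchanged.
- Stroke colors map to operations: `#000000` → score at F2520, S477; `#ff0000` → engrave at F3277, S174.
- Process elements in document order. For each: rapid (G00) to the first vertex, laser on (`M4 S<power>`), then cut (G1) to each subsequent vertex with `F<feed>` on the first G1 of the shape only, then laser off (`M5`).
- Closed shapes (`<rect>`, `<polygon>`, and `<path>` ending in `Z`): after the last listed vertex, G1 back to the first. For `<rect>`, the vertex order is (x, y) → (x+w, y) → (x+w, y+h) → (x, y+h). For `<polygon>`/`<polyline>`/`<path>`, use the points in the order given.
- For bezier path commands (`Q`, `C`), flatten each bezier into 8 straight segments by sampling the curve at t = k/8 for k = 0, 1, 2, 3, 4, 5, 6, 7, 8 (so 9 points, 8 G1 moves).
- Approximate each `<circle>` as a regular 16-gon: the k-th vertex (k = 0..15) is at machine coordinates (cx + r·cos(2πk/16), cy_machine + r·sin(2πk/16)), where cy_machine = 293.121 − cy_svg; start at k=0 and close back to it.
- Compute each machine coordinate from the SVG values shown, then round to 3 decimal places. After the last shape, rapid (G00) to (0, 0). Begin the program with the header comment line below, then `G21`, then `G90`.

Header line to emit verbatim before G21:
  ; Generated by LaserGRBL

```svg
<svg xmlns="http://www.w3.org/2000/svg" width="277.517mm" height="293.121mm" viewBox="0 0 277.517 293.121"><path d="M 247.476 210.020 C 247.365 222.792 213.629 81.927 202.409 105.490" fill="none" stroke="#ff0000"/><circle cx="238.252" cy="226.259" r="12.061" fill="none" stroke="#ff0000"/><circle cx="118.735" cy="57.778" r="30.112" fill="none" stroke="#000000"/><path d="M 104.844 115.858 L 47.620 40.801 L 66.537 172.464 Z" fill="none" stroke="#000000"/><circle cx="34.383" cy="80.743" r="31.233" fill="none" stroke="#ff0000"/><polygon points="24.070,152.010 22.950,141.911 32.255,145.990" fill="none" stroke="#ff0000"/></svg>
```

1 u = 1 mm; y_m = 293.121 − y.

[1] `<path>` cubic bezier, #ff0000→engrave S174 F3277: (247.476,83.101) → (245.968,84.892) → (241.965,97.359) → (236.126,116.775) → (229.108,139.413) → (221.570,161.544) → (214.169,179.443) → (207.562,189.381) → (202.409,187.631)

[2] `<circle>` circle, #ff0000→engrave S174 F3277: (250.313,66.862) → (249.395,71.478) → (246.780,75.390) → (242.868,78.005) → (238.252,78.923) → (233.636,78.005) → (229.724,75.390) → (227.109,71.478) → (226.191,66.862) → (227.109,62.246) → (229.724,58.334) → (233.636,55.719) → (238.252,54.801) → (242.868,55.719) → (246.780,58.334) → (249.395,62.246) → (250.313,66.862) (closed)

[3] `<circle>` circle, #000000→score S477 F2520: (148.847,235.343) → (146.555,246.866) → (140.027,256.635) → (130.258,263.163) → (118.735,265.455) → (107.212,263.163) → (97.443,256.635) → (90.915,246.866) → (88.623,235.343) → (90.915,223.820) → (97.443,214.051) → (107.212,207.523) → (118.735,205.231) → (130.258,207.523) → (140.027,214.051) → (146.555,223.820) → (148.847,235.343) (closed)

[4] `<path>` closed polygon, #000000→score S477 F2520: (104.844,177.263) → (47.620,252.320) → (66.537,120.657) → (104.844,177.263) (closed)

[5] `<circle>` circle, #ff0000→engrave S174 F3277: (65.616,212.378) → (63.239,224.330) → (56.468,234.463) → (46.335,241.234) → (34.383,243.611) → (22.431,241.234) → (12.298,234.463) → (5.527,224.330) → (3.150,212.378) → (5.527,200.426) → (12.298,190.293) → (22.431,183.522) → (34.383,181.145) → (46.335,183.522) → (56.468,190.293) → (63.239,200.426) → (65.616,212.378) (closed)

[6] `<polygon>` regular polygon, #ff0000→engrave S174 F3277: (24.070,141.111) → (22.950,151.210) → (32.255,147.131) → (24.070,141.111) (closed)

; Generated by LaserGRBL
G21
G90
G00 X247.476 Y83.101
M4 S174
G1 X245.968 Y84.892 F3277
G1 X241.965 Y97.359
G1 X236.126 Y116.775
G1 X229.108 Y139.413
G1 X221.570 Y161.544
G1 X214.169 Y179.443
G1 X207.562 Y189.381
G1 X202.409 Y187.631
M5
G00 X250.313 Y66.862
M4 S174
G1 X249.395 Y71.478 F3277
G1 X246.780 Y75.390
G1 X242.868 Y78.005
G1 X238.252 Y78.923
G1 X233.636 Y78.005
G1 X229.724 Y75.390
G1 X227.109 Y71.478
G1 X226.191 Y66.862
G1 X227.109 Y62.246
G1 X229.724 Y58.334
G1 X233.636 Y55.719
G1 X238.252 Y54.801
G1 X242.868 Y55.719
G1 X246.780 Y58.334
G1 X249.395 Y62.246
G1 X250.313 Y66.862
M5
G00 X148.847 Y235.343
M4 S477
G1 X146.555 Y246.866 F2520
G1 X140.027 Y256.635
G1 X130.258 Y263.163
G1 X118.735 Y265.455
G1 X107.212 Y263.163
G1 X97.443 Y256.635
G1 X90.915 Y246.866
G1 X88.623 Y235.343
G1 X90.915 Y223.820
G1 X97.443 Y214.051
G1 X107.212 Y207.523
G1 X118.735 Y205.231
G1 X130.258 Y207.523
G1 X140.027 Y214.051
G1 X146.555 Y223.820
G1 X148.847 Y235.343
M5
G00 X104.844 Y177.263
M4 S477
G1 X47.620 Y252.320 F2520
G1 X66.537 Y120.657
G1 X104.844 Y177.263
M5
G00 X65.616 Y212.378
M4 S174
G1 X63.239 Y224.330 F3277
G1 X56.468 Y234.463
G1 X46.335 Y241.234
G1 X34.383 Y243.611
G1 X22.431 Y241.234
G1 X12.298 Y234.463
G1 X5.527 Y224.330
G1 X3.150 Y212.378
G1 X5.527 Y200.426
G1 X12.298 Y190.293
G1 X22.431 Y183.522
G1 X34.383 Y181.145
G1 X46.335 Y183.522
G1 X56.468 Y190.293
G1 X63.239 Y200.426
G1 X65.616 Y212.378
M5
G00 X24.070 Y141.111
M4 S174
G1 X22.950 Y151.210 F3277
G1 X32.255 Y147.131
G1 X24.070 Y141.111
M5
G00 X0.000 Y0.000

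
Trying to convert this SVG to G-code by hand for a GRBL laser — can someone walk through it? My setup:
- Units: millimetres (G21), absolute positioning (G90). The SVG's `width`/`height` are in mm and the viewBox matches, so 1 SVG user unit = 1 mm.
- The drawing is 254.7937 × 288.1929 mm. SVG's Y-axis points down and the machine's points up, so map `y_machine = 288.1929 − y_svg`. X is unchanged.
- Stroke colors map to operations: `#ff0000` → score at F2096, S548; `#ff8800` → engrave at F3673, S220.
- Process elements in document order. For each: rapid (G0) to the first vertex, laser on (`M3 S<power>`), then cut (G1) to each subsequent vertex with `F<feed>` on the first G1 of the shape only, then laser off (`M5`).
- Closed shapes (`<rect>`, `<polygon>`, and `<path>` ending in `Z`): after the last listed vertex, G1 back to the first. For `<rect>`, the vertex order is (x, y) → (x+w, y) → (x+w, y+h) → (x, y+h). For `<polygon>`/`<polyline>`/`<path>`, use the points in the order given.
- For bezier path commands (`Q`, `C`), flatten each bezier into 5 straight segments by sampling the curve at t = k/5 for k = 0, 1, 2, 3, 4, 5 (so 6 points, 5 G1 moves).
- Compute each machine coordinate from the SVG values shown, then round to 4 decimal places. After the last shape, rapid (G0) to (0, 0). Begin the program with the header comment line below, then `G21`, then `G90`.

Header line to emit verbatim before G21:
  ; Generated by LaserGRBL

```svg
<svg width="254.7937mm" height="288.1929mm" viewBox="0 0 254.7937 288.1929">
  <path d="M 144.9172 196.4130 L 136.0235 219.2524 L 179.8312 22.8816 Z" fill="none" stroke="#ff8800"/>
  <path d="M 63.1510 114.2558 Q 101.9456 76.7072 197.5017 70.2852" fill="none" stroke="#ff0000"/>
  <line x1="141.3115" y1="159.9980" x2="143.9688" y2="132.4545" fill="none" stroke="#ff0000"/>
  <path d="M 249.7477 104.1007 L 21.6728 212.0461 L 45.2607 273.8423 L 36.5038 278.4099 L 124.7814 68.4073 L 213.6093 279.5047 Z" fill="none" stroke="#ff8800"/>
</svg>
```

viewBox `0 0 254.7937 288.1929` with mm width/height → 1 unit = 1 mm. Flip: y_m = 288.1929 − y_svg.

**Shape 1** — `<path>` closed polygon, stroke `#ff8800` → engrave (S220, F3673). Machine vertices: (144.9172,91.7799) → (136.0235,68.9405) → (179.8312,265.3113) → (144.9172,91.7799). Closed: final G1 returns to the first vertex.

**Shape 2** — `<path>` quadratic bezier, stroke `#ff0000` → score (S548, F2096). Control points (SVG): P0=(63.1510,114.2558), P1=(101.9456,76.7072), P2=(197.5017,70.2852); sampled at t=k/5. Machine vertices: (63.1510,173.9371) → (80.9393,187.7115) → (103.2685,198.9957) → (130.1387,207.7898) → (161.5497,214.0938) → (197.5017,217.9077). Open path.

**Shape 3** — `<line>` line segment, stroke `#ff0000` → score (S548, F2096). Machine vertices: (141.3115,128.1949) → (143.9688,155.7384). Open path.

**Shape 4** — `<path>` closed polygon, stroke `#ff8800` → engrave (S220, F3673). Machine vertices: (249.7477,184.0922) → (21.6728,76.1468) → (45.2607,14.3506) → (36.5038,9.7830) → (124.7814,219.7856) → (213.6093,8.6882) → (249.7477,184.0922). Closed: final G1 returns to the first vertex.

; Generated by LaserGRBL
G21
G90
G0 X144.9172 Y91.7799
M3 S220
G1 X136.0235 Y68.9405 F3673
G1 X179.8312 Y265.3113
G1 X144.9172 Y91.7799
M5
G0 X63.1510 Y173.9371
M3 S548
G1 X80.9393 Y187.7115 F2096
G1 X103.2685 Y198.9957
G1 X130.1387 Y207.7898
G1 X161.5497 Y214.0938
G1 X197.5017 Y217.9077
M5
G0 X141.3115 Y128.1949
M3 S548
G1 X143.9688 Y155.7384 F2096
M5
G0 X249.7477 Y184.0922
M3 S220
G1 X21.6728 Y76.1468 F3673
G1 X45.2607 Y14.3506
G1 X36.5038 Y9.7830
G1 X124.7814 Y219.7856
G1 X213.6093 Y8.6882
G1 X249.7477 Y184.0922
M5
G0 X0.0000 Y0.0000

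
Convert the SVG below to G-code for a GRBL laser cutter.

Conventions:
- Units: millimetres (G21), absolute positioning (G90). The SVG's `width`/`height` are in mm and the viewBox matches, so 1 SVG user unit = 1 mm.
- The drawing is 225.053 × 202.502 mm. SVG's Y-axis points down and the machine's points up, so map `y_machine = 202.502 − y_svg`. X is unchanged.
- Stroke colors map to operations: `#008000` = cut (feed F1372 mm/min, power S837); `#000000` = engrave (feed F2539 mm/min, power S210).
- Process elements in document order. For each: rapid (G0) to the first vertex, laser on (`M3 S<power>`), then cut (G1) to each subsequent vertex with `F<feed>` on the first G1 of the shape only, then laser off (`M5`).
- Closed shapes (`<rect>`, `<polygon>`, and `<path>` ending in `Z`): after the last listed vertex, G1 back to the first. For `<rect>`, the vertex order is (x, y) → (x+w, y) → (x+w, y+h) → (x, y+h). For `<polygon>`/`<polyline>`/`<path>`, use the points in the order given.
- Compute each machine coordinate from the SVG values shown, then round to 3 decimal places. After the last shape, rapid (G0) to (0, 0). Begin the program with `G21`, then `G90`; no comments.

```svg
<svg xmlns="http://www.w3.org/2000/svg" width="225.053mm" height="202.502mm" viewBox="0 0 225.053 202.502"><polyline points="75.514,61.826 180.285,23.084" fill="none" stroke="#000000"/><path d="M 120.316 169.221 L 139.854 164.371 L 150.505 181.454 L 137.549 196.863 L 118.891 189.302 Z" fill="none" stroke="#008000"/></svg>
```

1 u = 1 mm; y_m = 202.502 − y.

[1] `<polyline>` line segment, #000000→engrave S210 F2539: (75.514,140.676) → (180.285,179.418)

[2] `<path>` regular polygon, #008000→cut S837 F1372: (120.316,33.281) → (139.854,38.131) → (150.505,21.048) → (137.549,5.639) → (118.891,13.200) → (120.316,33.281) (closed)

G21
G90
G0 X75.514 Y140.676
M3 S210
G1 X180.285 Y179.418 F2539
M5
G0 X120.316 Y33.281
M3 S837
G1 X139.854 Y38.131 F1372
G1 X150.505 Y21.048
G1 X137.549 Y5.639
G1 X118.891 Y13.200
G1 X120.316 Y33.281
M5
G0 X0.000 Y0.000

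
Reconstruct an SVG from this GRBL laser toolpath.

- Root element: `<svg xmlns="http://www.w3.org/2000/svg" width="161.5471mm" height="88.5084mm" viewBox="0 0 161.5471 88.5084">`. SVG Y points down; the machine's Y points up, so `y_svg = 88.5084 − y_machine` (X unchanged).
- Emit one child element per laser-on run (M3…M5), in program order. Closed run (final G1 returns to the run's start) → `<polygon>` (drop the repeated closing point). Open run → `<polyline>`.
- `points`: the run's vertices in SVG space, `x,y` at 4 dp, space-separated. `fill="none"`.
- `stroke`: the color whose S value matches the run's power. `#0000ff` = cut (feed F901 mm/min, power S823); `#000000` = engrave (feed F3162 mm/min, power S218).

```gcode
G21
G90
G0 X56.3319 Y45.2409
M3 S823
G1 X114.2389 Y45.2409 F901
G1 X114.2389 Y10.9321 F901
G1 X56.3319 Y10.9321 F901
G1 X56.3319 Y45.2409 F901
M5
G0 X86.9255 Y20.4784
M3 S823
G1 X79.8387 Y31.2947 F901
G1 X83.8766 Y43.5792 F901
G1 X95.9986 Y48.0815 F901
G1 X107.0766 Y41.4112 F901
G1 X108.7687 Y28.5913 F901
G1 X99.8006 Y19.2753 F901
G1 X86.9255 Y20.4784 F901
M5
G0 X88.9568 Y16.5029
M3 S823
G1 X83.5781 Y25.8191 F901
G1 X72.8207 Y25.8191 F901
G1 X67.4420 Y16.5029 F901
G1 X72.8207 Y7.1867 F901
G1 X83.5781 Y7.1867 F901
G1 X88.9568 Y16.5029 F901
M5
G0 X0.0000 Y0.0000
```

<svg xmlns="http://www.w3.org/2000/svg" width="161.5471mm" height="88.5084mm" viewBox="0 0 161.5471 88.5084">
  <polygon points="56.3319,43.2675 114.2389,43.2675 114.2389,77.5763 56.3319,77.5763" fill="none" stroke="#0000ff"/>
  <polygon points="86.9255,68.0300 79.8387,57.2137 83.8766,44.9292 95.9986,40.4269 107.0766,47.0972 108.7687,59.9171 99.8006,69.2331" fill="none" stroke="#0000ff"/>
  <polygon points="88.9568,72.0055 83.5781,62.6893 72.8207,62.6893 67.4420,72.0055 72.8207,81.3217 83.5781,81.3217" fill="none" stroke="#0000ff"/>
</svg>

y_svg = 88.5084 − y_m. Every run uses S823, so all elements get stroke `#0000ff` (cut).

[1] closed run; points: 56.3319,43.2675 114.2389,43.2675 114.2389,77.5763 56.3319,77.5763

[2] closed run; points: 86.9255,68.0300 79.8387,57.2137 83.8766,44.9292 95.9986,40.4269 107.0766,47.0972 108.7687,59.9171 99.8006,69.2331

[3] closed run; points: 88.9568,72.0055 83.5781,62.6893 72.8207,62.6893 67.4420,72.0055 72.8207,81.3217 83.5781,81.3217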